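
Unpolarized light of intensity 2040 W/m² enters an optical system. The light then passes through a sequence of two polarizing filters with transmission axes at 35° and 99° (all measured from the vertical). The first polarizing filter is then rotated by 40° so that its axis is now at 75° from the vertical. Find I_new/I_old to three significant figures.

Before rotation:
Unpolarized light through the first polarizer → I₁ = ½ I₀, now polarized at 35°.
I₂ = I₁ cos²(99° − 35°) = 0.5 I₀ · cos²(64°) = 0.09608 I₀.
After rotation:
Unpolarized light through the first polarizer → I₁ = ½ I₀, now polarized at 75°.
I₂ = I₁ cos²(99° − 75°) = 0.5 I₀ · cos²(24°) = 0.4173 I₀.
Ratio = 0.4173 / 0.09608 = 4.343.

I_new/I_old ≈ 4.34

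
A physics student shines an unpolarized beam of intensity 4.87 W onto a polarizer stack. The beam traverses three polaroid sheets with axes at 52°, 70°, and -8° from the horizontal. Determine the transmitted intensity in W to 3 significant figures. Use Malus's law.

Unpolarized light through the first polarizer → I₁ = 4.87 W/2 = 2.435 W, polarized at 52°.
I₂ = I₁ · cos²(18°) = 2.435 · 0.9045 = 2.202 W.
I₃ = I₂ · cos²(78°) = 2.202 · 0.04323 = 0.09521 W.

I ≈ 0.0952 W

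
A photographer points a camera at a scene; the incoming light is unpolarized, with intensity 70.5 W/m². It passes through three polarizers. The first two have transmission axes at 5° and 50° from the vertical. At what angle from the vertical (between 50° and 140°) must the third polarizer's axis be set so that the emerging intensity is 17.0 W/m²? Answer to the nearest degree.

Unpolarized light through the first polarizer → I₁ = ½ I₀, now polarized at 5°.
I₂ = I₁ cos²(50° − 5°) = 0.5 I₀ · cos²(45°) = 0.25 I₀.
Target fraction: 17.0 / 70.5 W/m² = 0.2411 of I₀.
Need I₃/I₀ = 0.2411, so cos²(θ − 50°) = 0.2411 / 0.25 = 0.9645.
θ − 50° = arccos(√0.9645) = 10.9°, giving θ ≈ 50 + 10.9 = 60.9°.

θ ≈ 61°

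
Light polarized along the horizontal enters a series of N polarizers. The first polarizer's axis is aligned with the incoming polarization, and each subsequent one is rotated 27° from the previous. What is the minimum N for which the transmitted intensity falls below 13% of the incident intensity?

First polarizer is aligned with the polarization: full transmission.
Each further stage multiplies by cos²(27°) = 0.7939.
After N polarizers: T = 0.7939^(N−1). Require T < 0.13 ⇒ N−1 > ln(0.13)/ln(0.7939) = 8.84, so N−1 ≥ 9 and N = 10.
Check: N=10 gives T = 0.1253 < 0.13; N=9 gives T = 0.1578.

N = 10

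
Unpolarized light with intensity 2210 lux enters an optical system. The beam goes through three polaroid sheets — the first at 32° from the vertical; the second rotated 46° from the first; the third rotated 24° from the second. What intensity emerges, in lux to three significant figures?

I ≈ 445 lux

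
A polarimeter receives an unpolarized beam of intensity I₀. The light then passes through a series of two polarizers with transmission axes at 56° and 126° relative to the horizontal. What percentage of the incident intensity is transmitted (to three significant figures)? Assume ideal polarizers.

≈ 5.85%

Unpolarized light through the first polarizer → I₁ = ½ I₀, now polarized at 56°.
I₂ = I₁ cos²(126° − 56°) = 0.5 I₀ · cos²(70°) = 0.05849 I₀.
That is 5.849% of the incident intensity.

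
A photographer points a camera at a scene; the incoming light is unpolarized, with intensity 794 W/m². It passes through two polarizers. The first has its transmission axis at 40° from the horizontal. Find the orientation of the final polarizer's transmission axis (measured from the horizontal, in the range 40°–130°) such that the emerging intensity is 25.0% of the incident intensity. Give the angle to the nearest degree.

Unpolarized light through the first polarizer → I₁ = ½ I₀, now polarized at 40°.
Need I₂/I₀ = 0.25, so cos²(θ − 40°) = 0.25 / 0.5 = 0.5.
θ − 40° = arccos(√0.5) = 45.0°, giving θ ≈ 40 + 45.0 = 85.0°.

θ ≈ 85°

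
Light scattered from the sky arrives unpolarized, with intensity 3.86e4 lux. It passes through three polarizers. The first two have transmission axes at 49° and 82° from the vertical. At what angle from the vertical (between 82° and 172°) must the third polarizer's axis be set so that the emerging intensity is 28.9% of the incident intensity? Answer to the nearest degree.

θ ≈ 107°

Unpolarized light through the first polarizer → I₁ = ½ I₀, now polarized at 49°.
I₂ = I₁ cos²(82° − 49°) = 0.5 I₀ · cos²(33°) = 0.3517 I₀.
Need I₃/I₀ = 0.289, so cos²(θ − 82°) = 0.289 / 0.3517 = 0.8218.
θ − 82° = arccos(√0.8218) = 25.0°, giving θ ≈ 82 + 25.0 = 107.0°.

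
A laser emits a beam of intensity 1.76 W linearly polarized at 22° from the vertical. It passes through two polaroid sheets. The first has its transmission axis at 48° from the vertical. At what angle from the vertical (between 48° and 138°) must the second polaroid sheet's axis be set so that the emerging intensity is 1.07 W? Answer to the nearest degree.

θ ≈ 78°

I₁ = I₀ cos²(48° − 22°) = I₀ cos²(26°) = 0.8078 I₀.
Target fraction: 1.07 / 1.76 W = 0.608 of I₀.
Need I₂/I₀ = 0.608, so cos²(θ − 48°) = 0.608 / 0.8078 = 0.7526.
θ − 48° = arccos(√0.7526) = 29.8°, giving θ ≈ 48 + 29.8 = 77.8°.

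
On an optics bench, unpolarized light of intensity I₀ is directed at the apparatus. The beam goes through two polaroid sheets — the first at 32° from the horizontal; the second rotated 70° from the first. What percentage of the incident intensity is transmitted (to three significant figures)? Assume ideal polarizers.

Unpolarized light through the first polarizer → I₁ = ½ I₀, now polarized at 32°.
I₂ = I₁ cos²(70°) = 0.5 · 0.117 I₀ = 0.05849 I₀.
That is 5.849% of the incident intensity.

≈ 5.85%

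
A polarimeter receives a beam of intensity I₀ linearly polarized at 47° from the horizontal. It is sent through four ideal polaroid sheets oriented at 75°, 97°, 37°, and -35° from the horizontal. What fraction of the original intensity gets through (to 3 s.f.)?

≈ 0.0160 I₀

I₁ = I₀ cos²(75° − 47°) = I₀ cos²(28°) = 0.7796 I₀.
I₂ = I₁ cos²(97° − 75°) = 0.7796 I₀ · cos²(22°) = 0.6702 I₀.
I₃ = I₂ cos²(37° − 97°) = 0.6702 I₀ · cos²(60°) = 0.1675 I₀.
I₄ = I₃ cos²(-35° − 37°) = 0.1675 I₀ · cos²(72°) = 0.016 I₀.
Transmitted fraction = 0.016.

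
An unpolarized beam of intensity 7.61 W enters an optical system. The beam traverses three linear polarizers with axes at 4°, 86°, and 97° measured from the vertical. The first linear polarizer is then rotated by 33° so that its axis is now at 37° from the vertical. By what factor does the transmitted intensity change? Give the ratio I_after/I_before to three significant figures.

I_new/I_old ≈ 22.2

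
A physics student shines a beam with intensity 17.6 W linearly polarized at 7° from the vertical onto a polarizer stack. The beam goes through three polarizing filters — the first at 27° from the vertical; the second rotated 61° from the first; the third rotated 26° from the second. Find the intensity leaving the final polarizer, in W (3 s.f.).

I₁ = 17.6 W · cos²(20°) = 15.54 W.
I₂ = I₁ · cos²(61°) = 15.54 · 0.235 = 3.653 W.
I₃ = I₂ · cos²(26°) = 3.653 · 0.8078 = 2.951 W.

I ≈ 2.95 W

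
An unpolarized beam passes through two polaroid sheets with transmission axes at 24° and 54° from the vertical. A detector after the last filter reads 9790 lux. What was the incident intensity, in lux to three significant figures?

I₀ ≈ 2.61e4 lux

Unpolarized light through the first polarizer → I₁ = ½ I₀, now polarized at 24°.
I₂ = I₁ cos²(54° − 24°) = 0.5 I₀ · cos²(30°) = 0.375 I₀.
So 9790 lux = 0.375 I₀, giving I₀ = 9790/0.375 = 2.611e+04 lux.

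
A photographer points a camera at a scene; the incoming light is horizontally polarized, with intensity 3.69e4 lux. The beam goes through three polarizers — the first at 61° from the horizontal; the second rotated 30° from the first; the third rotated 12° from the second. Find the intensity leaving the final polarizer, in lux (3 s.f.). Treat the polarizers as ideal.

I₁ = 3.69e4 lux · cos²(61°) = 8673 lux.
I₂ = I₁ · cos²(30°) = 8673 · 0.75 = 6505 lux.
I₃ = I₂ · cos²(12°) = 6505 · 0.9568 = 6224 lux.

I ≈ 6220 lux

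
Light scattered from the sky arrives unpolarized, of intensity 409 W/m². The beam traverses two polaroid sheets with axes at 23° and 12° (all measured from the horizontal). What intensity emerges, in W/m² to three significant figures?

I ≈ 197 W/m²

Unpolarized light through the first polarizer → I₁ = 409 W/m²/2 = 204.5 W/m², polarized at 23°.
I₂ = I₁ · cos²(11°) = 204.5 · 0.9636 = 197.1 W/m².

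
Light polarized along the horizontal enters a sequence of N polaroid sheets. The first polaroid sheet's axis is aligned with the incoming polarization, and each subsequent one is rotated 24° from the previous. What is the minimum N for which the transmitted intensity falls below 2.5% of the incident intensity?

First polarizer is aligned with the polarization: full transmission.
Each further stage multiplies by cos²(24°) = 0.8346.
After N polarizers: T = 0.8346^(N−1). Require T < 0.025 ⇒ N−1 > ln(0.025)/ln(0.8346) = 20.40, so N−1 ≥ 21 and N = 22.
Check: N=22 gives T = 0.02242 < 0.025; N=21 gives T = 0.02687.

N = 22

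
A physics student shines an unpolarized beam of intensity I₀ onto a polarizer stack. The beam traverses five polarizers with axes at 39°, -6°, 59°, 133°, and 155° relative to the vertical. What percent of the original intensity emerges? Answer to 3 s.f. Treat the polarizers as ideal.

≈ 0.292%

Unpolarized light through the first polarizer → I₁ = ½ I₀, now polarized at 39°.
I₂ = I₁ cos²(-6° − 39°) = 0.5 I₀ · cos²(45°) = 0.25 I₀.
I₃ = I₂ cos²(59° + 6°) = 0.25 I₀ · cos²(65°) = 0.04465 I₀.
I₄ = I₃ cos²(133° − 59°) = 0.04465 I₀ · cos²(74°) = 0.003392 I₀.
I₅ = I₄ cos²(155° − 133°) = 0.003392 I₀ · cos²(22°) = 0.002916 I₀.
That is 0.2916% of the incident intensity.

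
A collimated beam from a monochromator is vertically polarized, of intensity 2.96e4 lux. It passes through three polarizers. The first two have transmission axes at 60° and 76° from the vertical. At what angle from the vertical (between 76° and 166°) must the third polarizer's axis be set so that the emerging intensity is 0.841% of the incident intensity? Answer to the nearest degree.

By Malus's law, I₁ = I₀ cos²(60° − 0°) = I₀ cos²(60°) = 0.25 I₀.
I₂ = I₁ cos²(76° − 60°) = 0.25 I₀ · cos²(16°) = 0.231 I₀.
Need I₃/I₀ = 0.00841, so cos²(θ − 76°) = 0.00841 / 0.231 = 0.03641.
θ − 76° = arccos(√0.03641) = 79.0°, giving θ ≈ 76 + 79.0 = 155.0°.

θ ≈ 155°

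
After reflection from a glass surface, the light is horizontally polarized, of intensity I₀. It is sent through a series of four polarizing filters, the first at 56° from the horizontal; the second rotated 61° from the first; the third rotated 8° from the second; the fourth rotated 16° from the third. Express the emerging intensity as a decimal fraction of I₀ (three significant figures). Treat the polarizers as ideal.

I₁ = I₀ cos²(56° − 0°) = I₀ cos²(56°) = 0.3127 I₀.
I₂ = I₁ cos²(61°) = 0.3127 · 0.235 I₀ = 0.0735 I₀.
I₃ = I₂ cos²(8°) = 0.0735 · 0.9806 I₀ = 0.07207 I₀.
I₄ = I₃ cos²(16°) = 0.07207 · 0.924 I₀ = 0.0666 I₀.
Transmitted fraction = 0.0666.

≈ 0.0666 I₀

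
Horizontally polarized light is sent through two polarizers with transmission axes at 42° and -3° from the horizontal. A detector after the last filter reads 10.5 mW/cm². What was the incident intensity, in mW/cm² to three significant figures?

By Malus's law, I₁ = I₀ cos²(42° − 0°) = I₀ cos²(42°) = 0.5523 I₀.
I₂ = I₁ cos²(-3° − 42°) = 0.5523 I₀ · cos²(45°) = 0.2761 I₀.
So 10.5 mW/cm² = 0.2761 I₀, giving I₀ = 10.5/0.2761 = 38.03 mW/cm².

I₀ ≈ 38.0 mW/cm²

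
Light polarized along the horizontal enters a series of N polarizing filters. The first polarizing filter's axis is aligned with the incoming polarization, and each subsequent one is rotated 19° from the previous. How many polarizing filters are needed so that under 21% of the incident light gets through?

N = 15

First polarizer is aligned with the polarization: full transmission.
Each further stage multiplies by cos²(19°) = 0.894.
After N polarizers: T = 0.894^(N−1). Require T < 0.21 ⇒ N−1 > ln(0.21)/ln(0.894) = 13.93, so N−1 ≥ 14 and N = 15.
Check: N=15 gives T = 0.2083 < 0.21; N=14 gives T = 0.233.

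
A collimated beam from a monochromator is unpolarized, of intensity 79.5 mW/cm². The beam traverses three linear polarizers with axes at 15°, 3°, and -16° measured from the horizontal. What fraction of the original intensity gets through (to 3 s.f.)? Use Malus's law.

Unpolarized light through the first polarizer → I₁ = 79.5 mW/cm²/2 = 39.75 mW/cm², polarized at 15°.
I₂ = I₁ · cos²(12°) = 39.75 · 0.9568 = 38.03 mW/cm².
I₃ = I₂ · cos²(19°) = 38.03 · 0.894 = 34 mW/cm².
Transmitted fraction = 0.4277.

I/I₀ ≈ 0.428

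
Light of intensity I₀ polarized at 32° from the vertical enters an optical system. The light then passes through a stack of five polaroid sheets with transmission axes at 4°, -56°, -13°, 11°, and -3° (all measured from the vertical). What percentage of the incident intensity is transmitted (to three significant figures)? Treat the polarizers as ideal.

By Malus's law, I₁ = I₀ cos²(4° − 32°) = I₀ cos²(28°) = 0.7796 I₀.
I₂ = I₁ cos²(-56° − 4°) = 0.7796 I₀ · cos²(60°) = 0.1949 I₀.
I₃ = I₂ cos²(-13° + 56°) = 0.1949 I₀ · cos²(43°) = 0.1042 I₀.
I₄ = I₃ cos²(11° + 13°) = 0.1042 I₀ · cos²(24°) = 0.087 I₀.
I₅ = I₄ cos²(-3° − 11°) = 0.087 I₀ · cos²(14°) = 0.08191 I₀.
That is 8.191% of the incident intensity.

≈ 8.19%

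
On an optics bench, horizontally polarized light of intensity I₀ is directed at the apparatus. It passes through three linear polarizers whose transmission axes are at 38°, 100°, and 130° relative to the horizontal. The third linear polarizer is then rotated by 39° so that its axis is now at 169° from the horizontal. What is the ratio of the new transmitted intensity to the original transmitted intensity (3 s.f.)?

Before rotation:
By Malus's law, I₁ = I₀ cos²(38° − 0°) = I₀ cos²(38°) = 0.621 I₀.
I₂ = I₁ cos²(100° − 38°) = 0.621 I₀ · cos²(62°) = 0.1369 I₀.
I₃ = I₂ cos²(130° − 100°) = 0.1369 I₀ · cos²(30°) = 0.1026 I₀.
After rotation:
I₁ = I₀ cos²(38° − 0°) = I₀ cos²(38°) = 0.621 I₀.
I₂ = I₁ cos²(100° − 38°) = 0.621 I₀ · cos²(62°) = 0.1369 I₀.
I₃ = I₂ cos²(169° − 100°) = 0.1369 I₀ · cos²(69°) = 0.01758 I₀.
Ratio = 0.01758 / 0.1026 = 0.1712.

I_new/I_old ≈ 0.171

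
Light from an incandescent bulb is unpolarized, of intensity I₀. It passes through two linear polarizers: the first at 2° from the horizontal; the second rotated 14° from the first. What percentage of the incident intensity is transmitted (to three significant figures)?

≈ 47.1%

Unpolarized light through the first polarizer → I₁ = ½ I₀, now polarized at 2°.
I₂ = I₁ cos²(14°) = 0.5 · 0.9415 I₀ = 0.4707 I₀.
That is 47.07% of the incident intensity.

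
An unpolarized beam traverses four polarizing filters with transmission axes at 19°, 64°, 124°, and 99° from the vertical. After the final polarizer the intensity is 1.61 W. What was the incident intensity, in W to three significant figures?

I₀ ≈ 31.4 W

Unpolarized light through the first polarizer → I₁ = ½ I₀, now polarized at 19°.
I₂ = I₁ cos²(64° − 19°) = 0.5 I₀ · cos²(45°) = 0.25 I₀.
I₃ = I₂ cos²(124° − 64°) = 0.25 I₀ · cos²(60°) = 0.0625 I₀.
I₄ = I₃ cos²(99° − 124°) = 0.0625 I₀ · cos²(25°) = 0.05134 I₀.
So 1.61 W = 0.05134 I₀, giving I₀ = 1.61/0.05134 = 31.36 W.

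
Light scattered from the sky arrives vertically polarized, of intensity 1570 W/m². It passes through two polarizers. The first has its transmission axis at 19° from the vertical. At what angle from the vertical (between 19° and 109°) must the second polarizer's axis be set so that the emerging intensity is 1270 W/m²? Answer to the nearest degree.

I₁ = I₀ cos²(19° − 0°) = I₀ cos²(19°) = 0.894 I₀.
Target fraction: 1270 / 1570 W/m² = 0.8089 of I₀.
Need I₂/I₀ = 0.8089, so cos²(θ − 19°) = 0.8089 / 0.894 = 0.9048.
θ − 19° = arccos(√0.9048) = 18.0°, giving θ ≈ 19 + 18.0 = 37.0°.

θ ≈ 37°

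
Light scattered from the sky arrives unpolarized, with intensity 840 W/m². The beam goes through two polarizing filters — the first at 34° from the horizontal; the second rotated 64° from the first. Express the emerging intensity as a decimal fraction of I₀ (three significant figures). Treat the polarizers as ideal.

I/I₀ ≈ 0.0961

Unpolarized light through the first polarizer → I₁ = 840 W/m²/2 = 420 W/m², polarized at 34°.
I₂ = I₁ · cos²(64°) = 420 · 0.1922 = 80.71 W/m².
Transmitted fraction = 0.09608.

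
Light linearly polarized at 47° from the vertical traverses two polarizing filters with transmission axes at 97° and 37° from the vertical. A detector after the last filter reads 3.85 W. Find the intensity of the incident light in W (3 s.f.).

I₀ ≈ 37.3 W

I₁ = I₀ cos²(97° − 47°) = I₀ cos²(50°) = 0.4132 I₀.
I₂ = I₁ cos²(37° − 97°) = 0.4132 I₀ · cos²(60°) = 0.1033 I₀.
So 3.85 W = 0.1033 I₀, giving I₀ = 3.85/0.1033 = 37.27 W.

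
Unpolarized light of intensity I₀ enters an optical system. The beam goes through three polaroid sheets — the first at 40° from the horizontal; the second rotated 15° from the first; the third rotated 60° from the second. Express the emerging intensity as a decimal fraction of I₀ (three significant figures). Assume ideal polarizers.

≈ 0.117 I₀

Unpolarized light through the first polarizer → I₁ = ½ I₀, now polarized at 40°.
I₂ = I₁ cos²(15°) = 0.5 · 0.933 I₀ = 0.4665 I₀.
I₃ = I₂ cos²(60°) = 0.4665 · 0.25 I₀ = 0.1166 I₀.
Transmitted fraction = 0.1166.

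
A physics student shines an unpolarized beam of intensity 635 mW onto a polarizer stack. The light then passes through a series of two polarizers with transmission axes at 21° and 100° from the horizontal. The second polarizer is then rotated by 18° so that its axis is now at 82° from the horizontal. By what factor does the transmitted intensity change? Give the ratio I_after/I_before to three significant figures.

Before rotation:
Unpolarized light through the first polarizer → I₁ = ½ I₀, now polarized at 21°.
I₂ = I₁ cos²(100° − 21°) = 0.5 I₀ · cos²(79°) = 0.0182 I₀.
After rotation:
Unpolarized light through the first polarizer → I₁ = ½ I₀, now polarized at 21°.
I₂ = I₁ cos²(82° − 21°) = 0.5 I₀ · cos²(61°) = 0.1175 I₀.
Ratio = 0.1175 / 0.0182 = 6.456.

I_new/I_old ≈ 6.46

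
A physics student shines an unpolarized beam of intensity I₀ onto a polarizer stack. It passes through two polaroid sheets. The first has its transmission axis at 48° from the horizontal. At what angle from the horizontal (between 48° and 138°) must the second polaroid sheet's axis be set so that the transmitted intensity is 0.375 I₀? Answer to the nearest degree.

Unpolarized light through the first polarizer → I₁ = ½ I₀, now polarized at 48°.
Need I₂/I₀ = 0.375, so cos²(θ − 48°) = 0.375 / 0.5 = 0.75.
θ − 48° = arccos(√0.75) = 30.0°, giving θ ≈ 48 + 30.0 = 78.0°.

θ ≈ 78°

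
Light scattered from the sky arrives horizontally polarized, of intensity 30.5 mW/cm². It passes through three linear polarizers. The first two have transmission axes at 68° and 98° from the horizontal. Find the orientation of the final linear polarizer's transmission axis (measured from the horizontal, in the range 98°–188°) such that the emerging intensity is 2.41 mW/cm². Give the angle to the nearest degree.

I₁ = I₀ cos²(68° − 0°) = I₀ cos²(68°) = 0.1403 I₀.
I₂ = I₁ cos²(98° − 68°) = 0.1403 I₀ · cos²(30°) = 0.1052 I₀.
Target fraction: 2.41 / 30.5 mW/cm² = 0.07902 of I₀.
Need I₃/I₀ = 0.07902, so cos²(θ − 98°) = 0.07902 / 0.1052 = 0.7508.
θ − 98° = arccos(√0.7508) = 29.9°, giving θ ≈ 98 + 29.9 = 127.9°.

θ ≈ 128°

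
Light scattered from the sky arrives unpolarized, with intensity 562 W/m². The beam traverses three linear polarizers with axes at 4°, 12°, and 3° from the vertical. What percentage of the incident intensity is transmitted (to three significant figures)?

Unpolarized light through the first polarizer → I₁ = 562 W/m²/2 = 281 W/m², polarized at 4°.
I₂ = I₁ · cos²(8°) = 281 · 0.9806 = 275.6 W/m².
I₃ = I₂ · cos²(9°) = 275.6 · 0.9755 = 268.8 W/m².
That is 47.83% of the incident intensity.

≈ 47.8%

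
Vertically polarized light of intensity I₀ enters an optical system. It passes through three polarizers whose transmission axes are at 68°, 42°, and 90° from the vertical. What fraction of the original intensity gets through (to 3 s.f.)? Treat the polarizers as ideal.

≈ 0.0508 I₀

I₁ = I₀ cos²(68° − 0°) = I₀ cos²(68°) = 0.1403 I₀.
I₂ = I₁ cos²(42° − 68°) = 0.1403 I₀ · cos²(26°) = 0.1134 I₀.
I₃ = I₂ cos²(90° − 42°) = 0.1134 I₀ · cos²(48°) = 0.05076 I₀.
Transmitted fraction = 0.05076.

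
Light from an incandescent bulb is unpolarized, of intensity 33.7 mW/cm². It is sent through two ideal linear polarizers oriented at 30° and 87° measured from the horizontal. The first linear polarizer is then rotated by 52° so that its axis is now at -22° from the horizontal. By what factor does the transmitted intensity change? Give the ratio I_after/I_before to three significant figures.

I_new/I_old ≈ 0.357

Before rotation:
Unpolarized light through the first polarizer → I₁ = ½ I₀, now polarized at 30°.
I₂ = I₁ cos²(87° − 30°) = 0.5 I₀ · cos²(57°) = 0.1483 I₀.
After rotation:
Unpolarized light through the first polarizer → I₁ = ½ I₀, now polarized at -22°.
Angle between axes 1 and 2: 71°. I₂ = 0.5 I₀ · cos²(71°) = 0.053 I₀.
Ratio = 0.053 / 0.1483 = 0.3573.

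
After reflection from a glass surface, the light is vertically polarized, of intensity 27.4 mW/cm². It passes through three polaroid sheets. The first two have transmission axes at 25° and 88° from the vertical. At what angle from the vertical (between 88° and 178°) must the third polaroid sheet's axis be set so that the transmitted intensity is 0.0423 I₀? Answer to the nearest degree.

θ ≈ 148°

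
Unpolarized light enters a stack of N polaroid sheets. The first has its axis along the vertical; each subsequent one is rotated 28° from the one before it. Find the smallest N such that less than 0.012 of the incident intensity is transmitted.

N = 16

First polarizer halves the unpolarized light: factor 1/2.
Each further stage multiplies by cos²(28°) = 0.7796.
After N polarizers: T = 0.5·0.7796^(N−1). Require T < 0.012 ⇒ N−1 > ln(0.012/0.5)/ln(0.7796) = 14.98, so N−1 ≥ 15 and N = 16.
Check: N=16 gives T = 0.01194 < 0.012; N=15 gives T = 0.01532.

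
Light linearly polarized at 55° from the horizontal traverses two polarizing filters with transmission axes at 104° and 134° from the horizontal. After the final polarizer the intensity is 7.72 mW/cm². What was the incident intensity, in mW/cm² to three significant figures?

By Malus's law, I₁ = I₀ cos²(104° − 55°) = I₀ cos²(49°) = 0.4304 I₀.
I₂ = I₁ cos²(134° − 104°) = 0.4304 I₀ · cos²(30°) = 0.3228 I₀.
So 7.72 mW/cm² = 0.3228 I₀, giving I₀ = 7.72/0.3228 = 23.91 mW/cm².

I₀ ≈ 23.9 mW/cm²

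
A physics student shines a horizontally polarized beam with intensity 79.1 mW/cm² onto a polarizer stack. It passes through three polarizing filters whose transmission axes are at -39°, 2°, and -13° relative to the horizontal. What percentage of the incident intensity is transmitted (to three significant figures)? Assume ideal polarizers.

I₁ = 79.1 mW/cm² · cos²(39°) = 47.77 mW/cm².
I₂ = I₁ · cos²(41°) = 47.77 · 0.5696 = 27.21 mW/cm².
I₃ = I₂ · cos²(15°) = 27.21 · 0.933 = 25.39 mW/cm².
That is 32.1% of the incident intensity.

≈ 32.1%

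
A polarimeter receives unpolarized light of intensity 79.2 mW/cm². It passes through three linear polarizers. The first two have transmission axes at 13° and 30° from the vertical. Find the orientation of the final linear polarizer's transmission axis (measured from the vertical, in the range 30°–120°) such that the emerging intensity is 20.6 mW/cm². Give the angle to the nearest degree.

θ ≈ 71°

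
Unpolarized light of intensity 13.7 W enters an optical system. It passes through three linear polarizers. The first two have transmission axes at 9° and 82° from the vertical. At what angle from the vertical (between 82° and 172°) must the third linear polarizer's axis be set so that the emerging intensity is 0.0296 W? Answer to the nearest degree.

θ ≈ 159°

Unpolarized light through the first polarizer → I₁ = ½ I₀, now polarized at 9°.
I₂ = I₁ cos²(82° − 9°) = 0.5 I₀ · cos²(73°) = 0.04274 I₀.
Target fraction: 0.0296 / 13.7 W = 0.002161 of I₀.
Need I₃/I₀ = 0.002161, so cos²(θ − 82°) = 0.002161 / 0.04274 = 0.05055.
θ − 82° = arccos(√0.05055) = 77.0°, giving θ ≈ 82 + 77.0 = 159.0°.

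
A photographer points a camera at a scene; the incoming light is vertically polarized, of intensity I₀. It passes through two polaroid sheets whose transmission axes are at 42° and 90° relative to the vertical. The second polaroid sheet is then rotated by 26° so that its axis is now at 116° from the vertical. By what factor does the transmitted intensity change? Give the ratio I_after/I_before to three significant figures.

Before rotation:
By Malus's law, I₁ = I₀ cos²(42° − 0°) = I₀ cos²(42°) = 0.5523 I₀.
I₂ = I₁ cos²(90° − 42°) = 0.5523 I₀ · cos²(48°) = 0.2473 I₀.
After rotation:
I₁ = I₀ cos²(42° − 0°) = I₀ cos²(42°) = 0.5523 I₀.
I₂ = I₁ cos²(116° − 42°) = 0.5523 I₀ · cos²(74°) = 0.04196 I₀.
Ratio = 0.04196 / 0.2473 = 0.1697.

I_new/I_old ≈ 0.170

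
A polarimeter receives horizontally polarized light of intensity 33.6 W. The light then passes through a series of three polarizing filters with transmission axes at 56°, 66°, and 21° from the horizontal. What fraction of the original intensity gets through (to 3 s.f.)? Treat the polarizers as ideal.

I/I₀ ≈ 0.152

I₁ = 33.6 W · cos²(56°) = 10.51 W.
I₂ = I₁ · cos²(10°) = 10.51 · 0.9698 = 10.19 W.
I₃ = I₂ · cos²(45°) = 10.19 · 0.5 = 5.095 W.
Transmitted fraction = 0.1516.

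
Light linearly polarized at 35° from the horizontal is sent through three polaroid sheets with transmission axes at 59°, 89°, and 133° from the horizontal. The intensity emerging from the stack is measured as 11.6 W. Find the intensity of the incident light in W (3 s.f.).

By Malus's law, I₁ = I₀ cos²(59° − 35°) = I₀ cos²(24°) = 0.8346 I₀.
I₂ = I₁ cos²(89° − 59°) = 0.8346 I₀ · cos²(30°) = 0.6259 I₀.
I₃ = I₂ cos²(133° − 89°) = 0.6259 I₀ · cos²(44°) = 0.3239 I₀.
So 11.6 W = 0.3239 I₀, giving I₀ = 11.6/0.3239 = 35.82 W.

I₀ ≈ 35.8 W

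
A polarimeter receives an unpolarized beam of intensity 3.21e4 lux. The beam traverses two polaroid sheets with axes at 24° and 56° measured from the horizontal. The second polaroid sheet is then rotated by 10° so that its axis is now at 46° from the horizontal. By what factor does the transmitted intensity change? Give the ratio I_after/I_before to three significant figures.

Before rotation:
Unpolarized light through the first polarizer → I₁ = ½ I₀, now polarized at 24°.
I₂ = I₁ cos²(56° − 24°) = 0.5 I₀ · cos²(32°) = 0.3596 I₀.
After rotation:
Unpolarized light through the first polarizer → I₁ = ½ I₀, now polarized at 24°.
I₂ = I₁ cos²(46° − 24°) = 0.5 I₀ · cos²(22°) = 0.4298 I₀.
Ratio = 0.4298 / 0.3596 = 1.195.

I_new/I_old ≈ 1.20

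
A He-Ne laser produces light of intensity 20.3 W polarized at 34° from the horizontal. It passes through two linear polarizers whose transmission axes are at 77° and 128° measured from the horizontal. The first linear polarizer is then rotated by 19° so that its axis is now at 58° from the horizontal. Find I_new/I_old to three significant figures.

I_new/I_old ≈ 0.461

Before rotation:
By Malus's law, I₁ = I₀ cos²(77° − 34°) = I₀ cos²(43°) = 0.5349 I₀.
I₂ = I₁ cos²(128° − 77°) = 0.5349 I₀ · cos²(51°) = 0.2118 I₀.
After rotation:
I₁ = I₀ cos²(58° − 34°) = I₀ cos²(24°) = 0.8346 I₀.
I₂ = I₁ cos²(128° − 58°) = 0.8346 I₀ · cos²(70°) = 0.09763 I₀.
Ratio = 0.09763 / 0.2118 = 0.4609.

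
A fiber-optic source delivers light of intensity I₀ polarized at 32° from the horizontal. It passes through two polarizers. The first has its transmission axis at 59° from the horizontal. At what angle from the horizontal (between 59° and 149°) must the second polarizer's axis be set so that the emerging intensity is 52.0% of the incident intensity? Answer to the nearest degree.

I₁ = I₀ cos²(59° − 32°) = I₀ cos²(27°) = 0.7939 I₀.
Need I₂/I₀ = 0.52, so cos²(θ − 59°) = 0.52 / 0.7939 = 0.655.
θ − 59° = arccos(√0.655) = 36.0°, giving θ ≈ 59 + 36.0 = 95.0°.

θ ≈ 95°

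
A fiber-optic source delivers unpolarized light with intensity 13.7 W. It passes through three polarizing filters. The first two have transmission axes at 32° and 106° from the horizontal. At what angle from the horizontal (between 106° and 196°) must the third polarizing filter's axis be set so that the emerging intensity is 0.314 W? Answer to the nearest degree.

Unpolarized light through the first polarizer → I₁ = ½ I₀, now polarized at 32°.
I₂ = I₁ cos²(106° − 32°) = 0.5 I₀ · cos²(74°) = 0.03799 I₀.
Target fraction: 0.314 / 13.7 W = 0.02292 of I₀.
Need I₃/I₀ = 0.02292, so cos²(θ − 106°) = 0.02292 / 0.03799 = 0.6033.
θ − 106° = arccos(√0.6033) = 39.0°, giving θ ≈ 106 + 39.0 = 145.0°.

θ ≈ 145°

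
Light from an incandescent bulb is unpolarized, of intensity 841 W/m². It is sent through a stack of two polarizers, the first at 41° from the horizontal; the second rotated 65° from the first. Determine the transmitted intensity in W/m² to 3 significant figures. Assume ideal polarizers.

Unpolarized light through the first polarizer → I₁ = 841 W/m²/2 = 420.5 W/m², polarized at 41°.
I₂ = I₁ · cos²(65°) = 420.5 · 0.1786 = 75.1 W/m².

I ≈ 75.1 W/m²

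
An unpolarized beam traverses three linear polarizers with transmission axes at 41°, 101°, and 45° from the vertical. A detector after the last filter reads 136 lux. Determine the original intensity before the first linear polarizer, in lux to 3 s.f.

Unpolarized light through the first polarizer → I₁ = ½ I₀, now polarized at 41°.
I₂ = I₁ cos²(101° − 41°) = 0.5 I₀ · cos²(60°) = 0.125 I₀.
I₃ = I₂ cos²(45° − 101°) = 0.125 I₀ · cos²(56°) = 0.03909 I₀.
So 136 lux = 0.03909 I₀, giving I₀ = 136/0.03909 = 3479 lux.

I₀ ≈ 3480 lux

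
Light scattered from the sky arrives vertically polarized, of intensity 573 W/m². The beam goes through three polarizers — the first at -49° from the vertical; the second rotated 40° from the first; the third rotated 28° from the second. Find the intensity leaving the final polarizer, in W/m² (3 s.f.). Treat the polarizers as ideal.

I₁ = 573 W/m² · cos²(49°) = 246.6 W/m².
I₂ = I₁ · cos²(40°) = 246.6 · 0.5868 = 144.7 W/m².
I₃ = I₂ · cos²(28°) = 144.7 · 0.7796 = 112.8 W/m².

I ≈ 113 W/m²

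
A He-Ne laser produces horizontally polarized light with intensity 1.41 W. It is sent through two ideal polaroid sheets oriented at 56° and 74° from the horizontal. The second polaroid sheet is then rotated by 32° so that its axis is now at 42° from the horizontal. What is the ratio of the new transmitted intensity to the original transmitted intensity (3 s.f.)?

I_new/I_old ≈ 1.04

Before rotation:
By Malus's law, I₁ = I₀ cos²(56° − 0°) = I₀ cos²(56°) = 0.3127 I₀.
I₂ = I₁ cos²(74° − 56°) = 0.3127 I₀ · cos²(18°) = 0.2828 I₀.
After rotation:
I₁ = I₀ cos²(56° − 0°) = I₀ cos²(56°) = 0.3127 I₀.
I₂ = I₁ cos²(42° − 56°) = 0.3127 I₀ · cos²(14°) = 0.2944 I₀.
Ratio = 0.2944 / 0.2828 = 1.041.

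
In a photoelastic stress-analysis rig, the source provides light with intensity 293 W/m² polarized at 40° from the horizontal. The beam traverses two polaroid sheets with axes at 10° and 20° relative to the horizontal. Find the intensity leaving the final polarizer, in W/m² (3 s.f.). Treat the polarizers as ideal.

I₁ = 293 W/m² · cos²(30°) = 219.8 W/m².
I₂ = I₁ · cos²(10°) = 219.8 · 0.9698 = 213.1 W/m².

I ≈ 213 W/m²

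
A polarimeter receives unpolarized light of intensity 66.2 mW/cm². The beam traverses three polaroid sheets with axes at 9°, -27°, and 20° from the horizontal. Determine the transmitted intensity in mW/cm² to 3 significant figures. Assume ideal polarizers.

Unpolarized light through the first polarizer → I₁ = 66.2 mW/cm²/2 = 33.1 mW/cm², polarized at 9°.
I₂ = I₁ · cos²(36°) = 33.1 · 0.6545 = 21.66 mW/cm².
I₃ = I₂ · cos²(47°) = 21.66 · 0.4651 = 10.08 mW/cm².

I ≈ 10.1 mW/cm²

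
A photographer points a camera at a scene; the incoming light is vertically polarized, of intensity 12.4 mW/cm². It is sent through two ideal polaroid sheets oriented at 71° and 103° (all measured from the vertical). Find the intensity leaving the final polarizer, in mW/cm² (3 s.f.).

I₁ = 12.4 mW/cm² · cos²(71°) = 1.314 mW/cm².
I₂ = I₁ · cos²(32°) = 1.314 · 0.7192 = 0.9452 mW/cm².

I ≈ 0.945 mW/cm²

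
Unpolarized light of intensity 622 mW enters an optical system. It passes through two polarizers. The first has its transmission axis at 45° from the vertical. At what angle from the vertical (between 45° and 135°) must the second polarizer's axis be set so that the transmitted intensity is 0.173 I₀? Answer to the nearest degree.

θ ≈ 99°

Unpolarized light through the first polarizer → I₁ = ½ I₀, now polarized at 45°.
Need I₂/I₀ = 0.173, so cos²(θ − 45°) = 0.173 / 0.5 = 0.346.
θ − 45° = arccos(√0.346) = 54.0°, giving θ ≈ 45 + 54.0 = 99.0°.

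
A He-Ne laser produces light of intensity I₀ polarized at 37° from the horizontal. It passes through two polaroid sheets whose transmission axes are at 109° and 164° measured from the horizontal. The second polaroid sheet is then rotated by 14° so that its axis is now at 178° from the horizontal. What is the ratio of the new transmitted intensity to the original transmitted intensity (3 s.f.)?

Before rotation:
I₁ = I₀ cos²(109° − 37°) = I₀ cos²(72°) = 0.09549 I₀.
I₂ = I₁ cos²(164° − 109°) = 0.09549 I₀ · cos²(55°) = 0.03142 I₀.
After rotation:
I₁ = I₀ cos²(109° − 37°) = I₀ cos²(72°) = 0.09549 I₀.
I₂ = I₁ cos²(178° − 109°) = 0.09549 I₀ · cos²(69°) = 0.01226 I₀.
Ratio = 0.01226 / 0.03142 = 0.3904.

I_new/I_old ≈ 0.390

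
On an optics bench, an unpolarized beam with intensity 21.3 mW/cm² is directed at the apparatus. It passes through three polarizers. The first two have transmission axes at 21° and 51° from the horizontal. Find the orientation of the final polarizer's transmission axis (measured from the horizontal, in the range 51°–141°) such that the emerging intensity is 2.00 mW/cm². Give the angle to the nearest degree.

Unpolarized light through the first polarizer → I₁ = ½ I₀, now polarized at 21°.
I₂ = I₁ cos²(51° − 21°) = 0.5 I₀ · cos²(30°) = 0.375 I₀.
Target fraction: 2.00 / 21.3 mW/cm² = 0.0939 of I₀.
Need I₃/I₀ = 0.0939, so cos²(θ − 51°) = 0.0939 / 0.375 = 0.2504.
θ − 51° = arccos(√0.2504) = 60.0°, giving θ ≈ 51 + 60.0 = 111.0°.

θ ≈ 111°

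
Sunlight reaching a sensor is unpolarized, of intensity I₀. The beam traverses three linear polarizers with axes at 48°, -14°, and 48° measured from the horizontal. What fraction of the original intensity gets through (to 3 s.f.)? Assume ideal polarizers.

≈ 0.0243 I₀

Unpolarized light through the first polarizer → I₁ = ½ I₀, now polarized at 48°.
I₂ = I₁ cos²(-14° − 48°) = 0.5 I₀ · cos²(62°) = 0.1102 I₀.
I₃ = I₂ cos²(48° + 14°) = 0.1102 I₀ · cos²(62°) = 0.02429 I₀.
Transmitted fraction = 0.02429.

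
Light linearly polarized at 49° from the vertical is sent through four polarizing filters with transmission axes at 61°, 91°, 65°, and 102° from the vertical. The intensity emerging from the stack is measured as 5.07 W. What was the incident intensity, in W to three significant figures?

I₁ = I₀ cos²(61° − 49°) = I₀ cos²(12°) = 0.9568 I₀.
I₂ = I₁ cos²(91° − 61°) = 0.9568 I₀ · cos²(30°) = 0.7176 I₀.
I₃ = I₂ cos²(65° − 91°) = 0.7176 I₀ · cos²(26°) = 0.5797 I₀.
I₄ = I₃ cos²(102° − 65°) = 0.5797 I₀ · cos²(37°) = 0.3697 I₀.
So 5.07 W = 0.3697 I₀, giving I₀ = 5.07/0.3697 = 13.71 W.

I₀ ≈ 13.7 W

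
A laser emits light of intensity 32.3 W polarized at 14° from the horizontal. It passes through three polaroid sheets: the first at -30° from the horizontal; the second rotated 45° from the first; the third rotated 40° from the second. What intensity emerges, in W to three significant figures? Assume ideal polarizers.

I₁ = 32.3 W · cos²(44°) = 16.71 W.
I₂ = I₁ · cos²(45°) = 16.71 · 0.5 = 8.357 W.
I₃ = I₂ · cos²(40°) = 8.357 · 0.5868 = 4.904 W.

I ≈ 4.90 W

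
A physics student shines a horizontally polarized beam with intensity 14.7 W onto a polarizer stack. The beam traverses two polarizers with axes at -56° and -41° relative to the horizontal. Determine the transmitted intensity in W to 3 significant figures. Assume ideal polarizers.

I ≈ 4.29 W

By Malus's law, I₁ = 14.7 W · cos²(56°) = 4.597 W.
I₂ = I₁ · cos²(15°) = 4.597 · 0.933 = 4.289 W.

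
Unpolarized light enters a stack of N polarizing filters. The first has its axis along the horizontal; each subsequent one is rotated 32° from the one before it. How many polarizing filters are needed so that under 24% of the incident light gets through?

First polarizer halves the unpolarized light: factor 1/2.
Each further stage multiplies by cos²(32°) = 0.7192.
After N polarizers: T = 0.5·0.7192^(N−1). Require T < 0.24 ⇒ N−1 > ln(0.24/0.5)/ln(0.7192) = 2.23, so N−1 ≥ 3 and N = 4.
Check: N=4 gives T = 0.186 < 0.24; N=3 gives T = 0.2586.

N = 4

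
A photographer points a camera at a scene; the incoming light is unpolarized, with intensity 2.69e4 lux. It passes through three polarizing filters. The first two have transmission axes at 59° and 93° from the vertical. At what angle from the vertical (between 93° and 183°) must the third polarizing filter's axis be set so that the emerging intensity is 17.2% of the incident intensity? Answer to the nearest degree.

θ ≈ 138°

Unpolarized light through the first polarizer → I₁ = ½ I₀, now polarized at 59°.
I₂ = I₁ cos²(93° − 59°) = 0.5 I₀ · cos²(34°) = 0.3437 I₀.
Need I₃/I₀ = 0.172, so cos²(θ − 93°) = 0.172 / 0.3437 = 0.5005.
θ − 93° = arccos(√0.5005) = 45.0°, giving θ ≈ 93 + 45.0 = 138.0°.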